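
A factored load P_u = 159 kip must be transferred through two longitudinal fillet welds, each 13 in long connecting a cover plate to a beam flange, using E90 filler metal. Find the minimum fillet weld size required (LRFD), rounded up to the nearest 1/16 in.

E90XX → F_EXX = 90 ksi.
Total weld length L = 26 in.
Required throat t_e = P_u / (φ × 0.6 F_EXX × L) = 159 / (0.75 × 0.6 × 90 × 26) = 0.151 in.
Required leg w = t_e / 0.707 = 0.2136 in → use 1/4 in.

w = 1/4 in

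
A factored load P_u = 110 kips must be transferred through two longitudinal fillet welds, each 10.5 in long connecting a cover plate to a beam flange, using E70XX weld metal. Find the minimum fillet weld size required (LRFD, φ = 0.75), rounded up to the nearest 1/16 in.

w = 1/4 in

E70XX → F_EXX = 70 ksi.
Total weld length L = 21 in.
Required throat t_e = P_u / (φ × 0.6 F_EXX × L) = 110 / (0.75 × 0.6 × 70 × 21) = 0.1663 in.
Required leg w = t_e / 0.707 = 0.2352 in → use 1/4 in.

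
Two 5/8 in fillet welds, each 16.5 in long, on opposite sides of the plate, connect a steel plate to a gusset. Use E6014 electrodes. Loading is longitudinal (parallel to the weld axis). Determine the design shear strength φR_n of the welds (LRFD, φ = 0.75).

φR_n ≈ 394 kip

E60XX → F_EXX = 60 ksi.
Effective throat t_e = 0.707 × 0.625 = 0.4419 in.
Total length L = 33 in; A_we = 0.4419 × 33 = 14.58 in².
F_nw = 0.6 F_EXX = 0.6 × 60 = 36 ksi.
φR_n = 0.75 × 36 × 14.58 = 393.7 kip.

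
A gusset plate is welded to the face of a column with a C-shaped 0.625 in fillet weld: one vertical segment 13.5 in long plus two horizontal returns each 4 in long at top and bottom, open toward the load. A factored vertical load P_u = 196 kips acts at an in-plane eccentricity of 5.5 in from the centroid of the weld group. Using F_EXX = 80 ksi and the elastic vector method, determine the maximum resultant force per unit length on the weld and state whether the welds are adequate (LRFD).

Total weld length L_w = 21.5 in. Treat welds as unit-width lines.
Centroid: x̄ = 2×4×2 / 21.5 = 0.7442 in from the vertical weld.
Polar moment about centroid: J = I_x + I_y = [13.5³/12 + 2×4×6.75²] + [13.5×0.7442² + 2(4³/12 + 4×1.256²)] = 600.3 in³.
Direct shear f_v = P/L_w = 196 / 21.5 = 9.116 kip/in (vertical).
Torsion M = P·e = 196 × 5.5 = 1078 kip·in.
Critical point at (x, y) = (3.256, 6.75) from centroid. f_tx = M·y/J = 12.12 kip/in; f_ty = M·x/J = 5.847 kip/in.
Resultant f_max = √[f_tx² + (f_v + f_ty)²] = √[12.12² + (9.116 + 5.847)²] = 19.26 kip/in.
Capacity per unit length: φr_n = 0.75 × 0.6 × 80 × (0.707 × 0.625) = 15.91 kip/in.
19.26 > 15.91 → NOT adequate.

f_max ≈ 19.3 kip/in; NOT adequate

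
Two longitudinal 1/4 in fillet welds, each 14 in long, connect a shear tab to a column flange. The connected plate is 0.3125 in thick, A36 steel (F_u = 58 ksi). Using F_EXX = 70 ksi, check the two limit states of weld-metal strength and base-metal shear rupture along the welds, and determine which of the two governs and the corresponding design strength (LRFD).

t_e = 0.707 × 0.25 = 0.1767 in; L = 28 in.
Weld metal: φR_n = 0.75 × 0.6 × 70 × 0.1767 × 28 = 155.9 kips.
Base metal (shear rupture): φR_n = 0.75 × 0.6 × 58 × 0.3125 × 28 = 228.4 kips.
Governing: weld metal.

φR_n ≈ 156 kips (weld metal governs)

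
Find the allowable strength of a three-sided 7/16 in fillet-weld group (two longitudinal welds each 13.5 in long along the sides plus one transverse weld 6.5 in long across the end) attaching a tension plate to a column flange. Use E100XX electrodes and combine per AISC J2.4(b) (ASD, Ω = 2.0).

R_n/Ω ≈ 311 kip

E100XX → F_EXX = 100 ksi.
t_e = 0.707 × 0.4375 = 0.3093 in.
R_nwl = 0.6 × 100 × 0.3093 × 27 = 501.1 kip (longitudinal, 2 welds).
R_nwt = 0.6 × 100 × 0.3093 × 6.5 = 120.6 kip (transverse, base value).
(i) R_nwl + R_nwt = 621.7 kip; (ii) 0.85 R_nwl + 1.5 R_nwt = 606.9 kip.
R_n = max = 621.7 kip [governs: (i)]; R_n/Ω = 310.9 kip.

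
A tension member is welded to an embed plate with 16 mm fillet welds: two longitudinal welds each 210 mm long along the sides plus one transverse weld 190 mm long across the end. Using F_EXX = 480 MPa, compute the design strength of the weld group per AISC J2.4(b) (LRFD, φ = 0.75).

t_e = 0.707 × 16 = 11.31 mm.
R_nwl = 0.6 × 480 × 11.31 × 420 × 10⁻³ = 1368 kN (longitudinal, 2 welds).
R_nwt = 0.6 × 480 × 11.31 × 190 × 10⁻³ = 619 kN (transverse, base value).
(i) R_nwl + R_nwt = 1987 kN; (ii) 0.85 R_nwl + 1.5 R_nwt = 2092 kN.
R_n = max = 2092 kN [governs: (ii)]; φR_n = 1569 kN.

φR_n ≈ 1570 kN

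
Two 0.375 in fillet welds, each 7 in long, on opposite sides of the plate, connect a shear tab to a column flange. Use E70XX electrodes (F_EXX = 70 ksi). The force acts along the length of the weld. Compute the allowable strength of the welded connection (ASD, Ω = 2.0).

Effective throat t_e = 0.707 × 0.375 = 0.2651 in.
Total length L = 14 in; A_we = 0.2651 × 14 = 3.712 in².
F_nw = 0.6 F_EXX = 0.6 × 70 = 42 ksi.
R_n = 42 × 3.712 = 155.9 kips; R_n/Ω = 155.9/2.0 = 77.95 kips.

R_n/Ω ≈ 77.9 kips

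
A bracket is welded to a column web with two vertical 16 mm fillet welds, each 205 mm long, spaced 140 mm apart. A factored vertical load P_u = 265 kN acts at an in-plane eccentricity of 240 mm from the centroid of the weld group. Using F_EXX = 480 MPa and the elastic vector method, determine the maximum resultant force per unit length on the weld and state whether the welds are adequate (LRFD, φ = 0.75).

f_max ≈ 2710 N/mm; NOT adequate

Total weld length L_w = 410 mm. Treat welds as unit-width lines.
Polar moment about centroid: J = 2[d³/12 + d(b/2)²] = 2[205³/12 + 205×70²] = 3445000 mm³.
Direct shear f_v = P/L_w = 265×10³ / 410 = 646.3 N/mm (vertical).
Torsion M = P·e = 265×10³ × 240 = 63600000 N·mm.
Critical point at (x, y) = (70, 102.5) from centroid. f_tx = M·y/J = 1892 N/mm; f_ty = M·x/J = 1292 N/mm.
Resultant f_max = √[f_tx² + (f_v + f_ty)²] = √[1892² + (646.3 + 1292)²] = 2709 N/mm.
Capacity per unit length: φr_n = 0.75 × 0.6 × 480 × (0.707 × 16) = 2443 N/mm.
2709 > 2443 → NOT adequate.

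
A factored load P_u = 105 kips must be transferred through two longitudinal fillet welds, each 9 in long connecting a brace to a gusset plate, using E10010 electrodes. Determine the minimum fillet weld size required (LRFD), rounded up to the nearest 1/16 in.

w = 3/16 in

E100XX → F_EXX = 100 ksi.
Total weld length L = 18 in.
Required throat t_e = P_u / (φ × 0.6 F_EXX × L) = 105 / (0.75 × 0.6 × 100 × 18) = 0.1296 in.
Required leg w = t_e / 0.707 = 0.1834 in → use 3/16 in.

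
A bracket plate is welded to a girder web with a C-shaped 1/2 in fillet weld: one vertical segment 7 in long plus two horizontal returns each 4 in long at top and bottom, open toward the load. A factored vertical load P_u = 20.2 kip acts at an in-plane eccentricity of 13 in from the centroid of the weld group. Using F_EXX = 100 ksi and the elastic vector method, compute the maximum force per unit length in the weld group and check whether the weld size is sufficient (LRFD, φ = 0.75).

f_max ≈ 8.81 kip/in; adequate

Total weld length L_w = 15 in. Treat welds as unit-width lines.
Centroid: x̄ = 2×4×2 / 15 = 1.067 in from the vertical weld.
Polar moment about centroid: J = I_x + I_y = [7³/12 + 2×4×3.5²] + [7×1.067² + 2(4³/12 + 4×0.9333²)] = 152.2 in³.
Direct shear f_v = P/L_w = 20.2 / 15 = 1.347 kip/in (vertical).
Torsion M = P·e = 20.2 × 13 = 262.6 kip·in.
Critical point at (x, y) = (2.933, 3.5) from centroid. f_tx = M·y/J = 6.039 kip/in; f_ty = M·x/J = 5.062 kip/in.
Resultant f_max = √[f_tx² + (f_v + f_ty)²] = √[6.039² + (1.347 + 5.062)²] = 8.806 kip/in.
Capacity per unit length: φr_n = 0.75 × 0.6 × 100 × (0.707 × 0.5) = 15.91 kip/in.
8.806 ≤ 15.91 → adequate.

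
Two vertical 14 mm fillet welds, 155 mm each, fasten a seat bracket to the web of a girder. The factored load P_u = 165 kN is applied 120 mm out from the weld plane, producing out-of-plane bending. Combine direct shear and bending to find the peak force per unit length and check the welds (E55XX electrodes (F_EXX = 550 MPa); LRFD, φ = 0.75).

L_w = 2 × 155 = 310 mm; section modulus (unit throat) S = 2 × L²/6 = 8008 mm².
Direct shear f_v = P/L_w = 165×10³/310 = 532.3 N/mm.
Moment M = P × e = 165×10³ × 120 = 19800000 N·mm; bending f_b = M/S = 2472 N/mm.
f_max = √(f_v² + f_b²) = √(532.3² + 2472²) = 2529 N/mm.
φr_n = 0.75 × 0.6 × 550 × (0.707 × 14) = 2450 N/mm → NOT adequate.

f_max ≈ 2530 N/mm; NOT adequate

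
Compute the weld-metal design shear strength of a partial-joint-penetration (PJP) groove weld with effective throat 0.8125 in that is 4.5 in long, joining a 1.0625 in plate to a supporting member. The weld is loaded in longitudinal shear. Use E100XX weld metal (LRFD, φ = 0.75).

E100XX → F_EXX = 100 ksi.
Effective throat (given) t_e = 0.8125 in.
A_we = 0.8125 × 4.5 = 3.656 in².
F_nw = 0.6 F_EXX = 60 ksi.
φR_n = 0.75 × 60 × 3.656 = 164.5 kip.

φR_n ≈ 165 kip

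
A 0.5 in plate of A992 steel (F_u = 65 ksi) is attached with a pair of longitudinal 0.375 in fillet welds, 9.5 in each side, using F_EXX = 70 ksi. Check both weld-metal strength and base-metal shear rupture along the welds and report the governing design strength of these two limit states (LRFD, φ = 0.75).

φR_n ≈ 159 kip (weld metal governs)

t_e = 0.707 × 0.375 = 0.2651 in; L = 19 in.
Weld metal: φR_n = 0.75 × 0.6 × 70 × 0.2651 × 19 = 158.7 kip.
Base metal (shear rupture): φR_n = 0.75 × 0.6 × 65 × 0.5 × 19 = 277.9 kip.
Governing: weld metal.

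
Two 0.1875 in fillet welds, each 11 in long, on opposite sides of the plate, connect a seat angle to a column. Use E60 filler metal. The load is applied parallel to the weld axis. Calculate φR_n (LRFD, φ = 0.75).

E60XX → F_EXX = 60 ksi.
Effective throat t_e = 0.707 × 0.1875 = 0.1326 in.
Total length L = 22 in; A_we = 0.1326 × 22 = 2.916 in².
F_nw = 0.6 F_EXX = 0.6 × 60 = 36 ksi.
φR_n = 0.75 × 36 × 2.916 = 78.74 kip.

φR_n ≈ 78.7 kip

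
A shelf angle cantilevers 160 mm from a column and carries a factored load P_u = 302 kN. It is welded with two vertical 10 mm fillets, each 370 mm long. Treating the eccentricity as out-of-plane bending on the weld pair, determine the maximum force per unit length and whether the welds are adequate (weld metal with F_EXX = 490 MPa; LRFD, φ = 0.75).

f_max ≈ 1130 N/mm; adequate

L_w = 2 × 370 = 740 mm; section modulus (unit throat) S = 2 × L²/6 = 45630 mm².
Direct shear f_v = P/L_w = 302×10³/740 = 408.1 N/mm.
Moment M = P × e = 302×10³ × 160 = 48320000 N·mm; bending f_b = M/S = 1059 N/mm.
f_max = √(f_v² + f_b²) = √(408.1² + 1059²) = 1135 N/mm.
φr_n = 0.75 × 0.6 × 490 × (0.707 × 10) = 1559 N/mm → adequate.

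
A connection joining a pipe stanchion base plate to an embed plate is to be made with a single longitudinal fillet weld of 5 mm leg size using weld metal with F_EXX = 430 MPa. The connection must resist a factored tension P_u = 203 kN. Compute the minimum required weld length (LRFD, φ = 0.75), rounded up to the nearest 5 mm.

Throat t_e = 0.707 × 5 = 3.535 mm.
φr_n = 0.75 × 0.6 × 430 × 3.535 × 10⁻³ = 0.684 kN/mm.
L_req = P_u / φr_n = 203 / 0.684 = 296.8 mm total.
Round up → use L = 300 mm.

L = 300 mm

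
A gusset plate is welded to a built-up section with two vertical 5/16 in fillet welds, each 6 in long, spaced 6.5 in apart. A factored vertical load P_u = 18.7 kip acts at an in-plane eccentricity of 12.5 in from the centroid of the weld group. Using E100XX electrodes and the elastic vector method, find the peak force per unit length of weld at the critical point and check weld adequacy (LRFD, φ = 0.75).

f_max ≈ 7.57 kip/in; adequate

E100XX → F_EXX = 100 ksi.
Total weld length L_w = 12 in. Treat welds as unit-width lines.
Polar moment about centroid: J = 2[d³/12 + d(b/2)²] = 2[6³/12 + 6×3.25²] = 162.8 in³.
Direct shear f_v = P/L_w = 18.7 / 12 = 1.558 kip/in (vertical).
Torsion M = P·e = 18.7 × 12.5 = 233.75 kip·in.
Critical point at (x, y) = (3.25, 3) from centroid. f_tx = M·y/J = 4.309 kip/in; f_ty = M·x/J = 4.668 kip/in.
Resultant f_max = √[f_tx² + (f_v + f_ty)²] = √[4.309² + (1.558 + 4.668)²] = 7.572 kip/in.
Capacity per unit length: φr_n = 0.75 × 0.6 × 100 × (0.707 × 0.3125) = 9.942 kip/in.
7.572 ≤ 9.942 → adequate.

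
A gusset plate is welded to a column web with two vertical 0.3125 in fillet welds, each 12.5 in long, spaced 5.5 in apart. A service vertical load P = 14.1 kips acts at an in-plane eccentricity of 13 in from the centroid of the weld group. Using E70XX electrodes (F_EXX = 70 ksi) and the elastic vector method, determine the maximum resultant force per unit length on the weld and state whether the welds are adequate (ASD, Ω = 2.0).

Total weld length L_w = 25 in. Treat welds as unit-width lines.
Polar moment about centroid: J = 2[d³/12 + d(b/2)²] = 2[12.5³/12 + 12.5×2.75²] = 514.6 in³.
Direct shear f_v = P/L_w = 14.1 / 25 = 0.564 kip/in (vertical).
Torsion M = P·e = 14.1 × 13 = 183.3 kip·in.
Critical point at (x, y) = (2.75, 6.25) from centroid. f_tx = M·y/J = 2.226 kip/in; f_ty = M·x/J = 0.9796 kip/in.
Resultant f_max = √[f_tx² + (f_v + f_ty)²] = √[2.226² + (0.564 + 0.9796)²] = 2.709 kip/in.
Capacity per unit length: r_n/Ω = (1/2.0) × 0.6 × 70 × (0.707 × 0.3125) = 4.64 kip/in.
2.709 ≤ 4.64 → adequate.

f_max ≈ 2.71 kip/in; adequate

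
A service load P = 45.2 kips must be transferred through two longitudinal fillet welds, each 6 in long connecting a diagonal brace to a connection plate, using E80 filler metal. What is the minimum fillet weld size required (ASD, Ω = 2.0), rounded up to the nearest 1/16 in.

w = 1/4 in

E80XX → F_EXX = 80 ksi.
Total weld length L = 12 in.
Required throat t_e = P × Ω / (0.6 F_EXX × L) = 45.2 × 2.0 / (0.6 × 80 × 12) = 0.1569 in.
Required leg w = t_e / 0.707 = 0.222 in → use 1/4 in.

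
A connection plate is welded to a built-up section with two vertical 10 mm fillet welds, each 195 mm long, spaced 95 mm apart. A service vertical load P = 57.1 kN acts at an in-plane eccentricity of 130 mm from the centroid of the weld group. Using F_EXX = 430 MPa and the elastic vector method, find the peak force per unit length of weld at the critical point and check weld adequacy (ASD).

f_max ≈ 464 N/mm; adequate

Total weld length L_w = 390 mm. Treat welds as unit-width lines.
Polar moment about centroid: J = 2[d³/12 + d(b/2)²] = 2[195³/12 + 195×47.5²] = 2116000 mm³.
Direct shear f_v = P/L_w = 57.1×10³ / 390 = 146.4 N/mm (vertical).
Torsion M = P·e = 57.1×10³ × 130 = 7423000 N·mm.
Critical point at (x, y) = (47.5, 97.5) from centroid. f_tx = M·y/J = 342.1 N/mm; f_ty = M·x/J = 166.7 N/mm.
Resultant f_max = √[f_tx² + (f_v + f_ty)²] = √[342.1² + (146.4 + 166.7)²] = 463.7 N/mm.
Capacity per unit length: r_n/Ω = (1/2.0) × 0.6 × 430 × (0.707 × 10) = 912 N/mm.
463.7 ≤ 912 → adequate.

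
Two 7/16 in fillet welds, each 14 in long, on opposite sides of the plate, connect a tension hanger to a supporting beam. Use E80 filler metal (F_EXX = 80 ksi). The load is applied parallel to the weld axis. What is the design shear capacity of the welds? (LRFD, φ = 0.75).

φR_n ≈ 312 kip

Effective throat t_e = 0.707 × 0.4375 = 0.3093 in.
Total length L = 28 in; A_we = 0.3093 × 28 = 8.661 in².
F_nw = 0.6 F_EXX = 0.6 × 80 = 48 ksi.
φR_n = 0.75 × 48 × 8.661 = 311.8 kip.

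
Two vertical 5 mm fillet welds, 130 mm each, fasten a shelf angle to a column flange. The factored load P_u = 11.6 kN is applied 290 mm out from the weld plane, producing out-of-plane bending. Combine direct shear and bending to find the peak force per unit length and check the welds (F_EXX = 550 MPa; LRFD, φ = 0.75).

L_w = 2 × 130 = 260 mm; section modulus (unit throat) S = 2 × L²/6 = 5633 mm².
Direct shear f_v = P/L_w = 11.6×10³/260 = 44.62 N/mm.
Moment M = P × e = 11.6×10³ × 290 = 3364000 N·mm; bending f_b = M/S = 597.2 N/mm.
f_max = √(f_v² + f_b²) = √(44.62² + 597.2²) = 598.8 N/mm.
φr_n = 0.75 × 0.6 × 550 × (0.707 × 5) = 874.9 N/mm → adequate.

f_max ≈ 599 N/mm; adequate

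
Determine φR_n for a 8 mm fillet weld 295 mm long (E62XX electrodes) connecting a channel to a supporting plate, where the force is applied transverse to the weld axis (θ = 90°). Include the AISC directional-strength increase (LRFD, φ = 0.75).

φR_n ≈ 698 kN

E62XX → F_EXX = 620 MPa.
t_e = 0.707 × 8 = 5.656 mm; A_we = 5.656 × 295 = 1669 mm².
Directional factor: 1.0 + 0.5 sin^1.5(90°) = 1.5.
F_nw = 0.6 × 620 × 1.5 = 558 MPa.
φR_n = 0.75 × 558 × 1669 × 10⁻³ = 698.3 kN.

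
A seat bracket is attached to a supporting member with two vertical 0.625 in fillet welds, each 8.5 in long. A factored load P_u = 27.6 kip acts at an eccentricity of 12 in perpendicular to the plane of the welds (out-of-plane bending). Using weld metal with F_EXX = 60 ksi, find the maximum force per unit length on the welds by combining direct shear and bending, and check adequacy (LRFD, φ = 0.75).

L_w = 2 × 8.5 = 17 in; section modulus (unit throat) S = 2 × L²/6 = 24.08 in².
Direct shear f_v = P/L_w = 27.6/17 = 1.624 kip/in.
Moment M = P × e = 27.6 × 12 = 331.2 kip·in; bending f_b = M/S = 13.75 kip/in.
f_max = √(f_v² + f_b²) = √(1.624² + 13.75²) = 13.85 kip/in.
φr_n = 0.75 × 0.6 × 60 × (0.707 × 0.625) = 11.93 kip/in → NOT adequate.

f_max ≈ 13.8 kip/in; NOT adequate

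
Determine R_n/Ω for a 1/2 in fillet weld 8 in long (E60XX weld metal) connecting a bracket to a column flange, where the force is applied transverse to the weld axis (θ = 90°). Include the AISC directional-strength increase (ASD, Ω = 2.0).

E60XX → F_EXX = 60 ksi.
t_e = 0.707 × 0.5 = 0.3535 in; A_we = 0.3535 × 8 = 2.828 in².
Directional factor: 1.0 + 0.5 sin^1.5(90°) = 1.5.
F_nw = 0.6 × 60 × 1.5 = 54 ksi.
R_n/Ω = (54 × 2.828) / 2.0 = 76.36 kip.

R_n/Ω ≈ 76.4 kip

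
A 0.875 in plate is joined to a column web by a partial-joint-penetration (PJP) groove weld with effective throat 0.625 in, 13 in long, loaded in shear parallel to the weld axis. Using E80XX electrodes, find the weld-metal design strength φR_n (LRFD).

φR_n ≈ 292 kip

E80XX → F_EXX = 80 ksi.
Effective throat (given) t_e = 0.625 in.
A_we = 0.625 × 13 = 8.125 in².
F_nw = 0.6 F_EXX = 48 ksi.
φR_n = 0.75 × 48 × 8.125 = 292.5 kip.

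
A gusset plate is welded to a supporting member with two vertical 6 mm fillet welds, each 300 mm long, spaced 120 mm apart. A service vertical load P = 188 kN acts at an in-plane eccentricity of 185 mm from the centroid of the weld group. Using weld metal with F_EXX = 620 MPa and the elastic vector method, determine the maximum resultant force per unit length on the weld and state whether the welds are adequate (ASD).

f_max ≈ 1000 N/mm; NOT adequate

Total weld length L_w = 600 mm. Treat welds as unit-width lines.
Polar moment about centroid: J = 2[d³/12 + d(b/2)²] = 2[300³/12 + 300×60²] = 6660000 mm³.
Direct shear f_v = P/L_w = 188×10³ / 600 = 313.3 N/mm (vertical).
Torsion M = P·e = 188×10³ × 185 = 34780000 N·mm.
Critical point at (x, y) = (60, 150) from centroid. f_tx = M·y/J = 783.3 N/mm; f_ty = M·x/J = 313.3 N/mm.
Resultant f_max = √[f_tx² + (f_v + f_ty)²] = √[783.3² + (313.3 + 313.3)²] = 1003 N/mm.
Capacity per unit length: r_n/Ω = (1/2.0) × 0.6 × 620 × (0.707 × 6) = 789 N/mm.
1003 > 789 → NOT adequate.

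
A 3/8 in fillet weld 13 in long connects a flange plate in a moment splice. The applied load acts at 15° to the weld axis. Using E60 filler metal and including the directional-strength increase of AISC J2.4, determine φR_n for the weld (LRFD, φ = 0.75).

φR_n ≈ 99.2 kips

E60XX → F_EXX = 60 ksi.
t_e = 0.707 × 0.375 = 0.2651 in; A_we = 0.2651 × 13 = 3.447 in².
Directional factor: 1.0 + 0.5 sin^1.5(15°) = 1.066.
F_nw = 0.6 × 60 × 1.066 = 38.37 ksi.
φR_n = 0.75 × 38.37 × 3.447 = 99.19 kips.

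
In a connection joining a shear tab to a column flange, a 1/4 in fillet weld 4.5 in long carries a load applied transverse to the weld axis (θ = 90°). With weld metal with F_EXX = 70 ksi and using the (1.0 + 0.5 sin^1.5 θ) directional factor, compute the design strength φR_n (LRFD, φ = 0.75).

φR_n ≈ 37.6 kips

t_e = 0.707 × 0.25 = 0.1767 in; A_we = 0.1767 × 4.5 = 0.7954 in².
Directional factor: 1.0 + 0.5 sin^1.5(90°) = 1.5.
F_nw = 0.6 × 70 × 1.5 = 63 ksi.
φR_n = 0.75 × 63 × 0.7954 = 37.58 kips.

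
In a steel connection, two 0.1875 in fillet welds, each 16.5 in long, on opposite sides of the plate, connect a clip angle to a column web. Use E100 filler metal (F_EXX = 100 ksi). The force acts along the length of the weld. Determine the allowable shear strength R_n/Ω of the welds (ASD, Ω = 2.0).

Effective throat t_e = 0.707 × 0.1875 = 0.1326 in.
Total length L = 33 in; A_we = 0.1326 × 33 = 4.375 in².
F_nw = 0.6 F_EXX = 0.6 × 100 = 60 ksi.
R_n = 60 × 4.375 = 262.5 kip; R_n/Ω = 262.5/2.0 = 131.2 kip.

R_n/Ω ≈ 131 kip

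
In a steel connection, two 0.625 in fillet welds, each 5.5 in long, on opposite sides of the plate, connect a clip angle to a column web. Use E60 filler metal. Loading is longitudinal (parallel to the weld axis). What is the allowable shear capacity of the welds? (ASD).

E60XX → F_EXX = 60 ksi.
Effective throat t_e = 0.707 × 0.625 = 0.4419 in.
Total length L = 11 in; A_we = 0.4419 × 11 = 4.861 in².
F_nw = 0.6 F_EXX = 0.6 × 60 = 36 ksi.
R_n = 36 × 4.861 = 175 kip; R_n/Ω = 175/2.0 = 87.49 kip.

R_n/Ω ≈ 87.5 kip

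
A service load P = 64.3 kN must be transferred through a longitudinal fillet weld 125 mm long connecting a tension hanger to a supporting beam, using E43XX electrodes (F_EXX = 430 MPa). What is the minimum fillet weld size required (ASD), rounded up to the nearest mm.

Total weld length L = 125 mm.
Required throat t_e = P × Ω / (0.6 F_EXX × L) = 64.3 × 2.0 / (0.6 × 430 × 125 × 10⁻³) = 3.988 mm.
Required leg w = t_e / 0.707 = 5.64 mm → use 6 mm.

w = 6 mm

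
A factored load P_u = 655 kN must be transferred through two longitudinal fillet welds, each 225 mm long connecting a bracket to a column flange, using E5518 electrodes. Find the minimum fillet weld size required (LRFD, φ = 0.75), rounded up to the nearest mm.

E55XX → F_EXX = 550 MPa.
Total weld length L = 450 mm.
Required throat t_e = P_u / (φ × 0.6 F_EXX × L) = 655 / (0.75 × 0.6 × 550 × 450 × 10⁻³) = 5.881 mm.
Required leg w = t_e / 0.707 = 8.318 mm → use 9 mm.

w = 9 mm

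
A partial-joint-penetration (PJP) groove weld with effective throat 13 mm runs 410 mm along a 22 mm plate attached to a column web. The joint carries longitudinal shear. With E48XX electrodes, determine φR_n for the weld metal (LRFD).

φR_n ≈ 1150 kN

E48XX → F_EXX = 480 MPa.
Effective throat (given) t_e = 13 mm.
A_we = 13 × 410 = 5330 mm².
F_nw = 0.6 F_EXX = 288 MPa.
φR_n = 0.75 × 288 × 5330 × 10⁻³ = 1151 kN.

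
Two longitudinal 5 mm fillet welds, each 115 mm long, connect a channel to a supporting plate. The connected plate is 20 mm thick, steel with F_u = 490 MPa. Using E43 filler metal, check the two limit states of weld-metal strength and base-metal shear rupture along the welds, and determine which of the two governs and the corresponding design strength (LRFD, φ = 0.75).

φR_n ≈ 157 kN (weld metal governs)

E43XX → F_EXX = 430 MPa.
t_e = 0.707 × 5 = 3.535 mm; L = 230 mm.
Weld metal: φR_n = 0.75 × 0.6 × 430 × 3.535 × 230 × 10⁻³ = 157.3 kN.
Base metal (shear rupture): φR_n = 0.75 × 0.6 × 490 × 20 × 230 × 10⁻³ = 1014 kN.
Governing: weld metal.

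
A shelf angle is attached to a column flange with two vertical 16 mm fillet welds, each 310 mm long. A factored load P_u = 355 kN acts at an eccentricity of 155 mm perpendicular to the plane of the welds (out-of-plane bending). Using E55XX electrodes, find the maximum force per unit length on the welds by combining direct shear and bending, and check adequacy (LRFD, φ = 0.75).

f_max ≈ 1810 N/mm; adequate

E55XX → F_EXX = 550 MPa.
L_w = 2 × 310 = 620 mm; section modulus (unit throat) S = 2 × L²/6 = 32030 mm².
Direct shear f_v = P/L_w = 355×10³/620 = 572.6 N/mm.
Moment M = P × e = 355×10³ × 155 = 55025000 N·mm; bending f_b = M/S = 1718 N/mm.
f_max = √(f_v² + f_b²) = √(572.6² + 1718²) = 1811 N/mm.
φr_n = 0.75 × 0.6 × 550 × (0.707 × 16) = 2800 N/mm → adequate.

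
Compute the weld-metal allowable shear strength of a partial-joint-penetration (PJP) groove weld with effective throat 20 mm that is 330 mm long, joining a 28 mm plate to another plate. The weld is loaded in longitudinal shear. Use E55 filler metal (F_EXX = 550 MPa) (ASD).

Effective throat (given) t_e = 20 mm.
A_we = 20 × 330 = 6600 mm².
F_nw = 0.6 F_EXX = 330 MPa.
R_n/Ω = (330 × 6600) / 2.0 × 10⁻³ = 1089 kN.

R_n/Ω ≈ 1090 kN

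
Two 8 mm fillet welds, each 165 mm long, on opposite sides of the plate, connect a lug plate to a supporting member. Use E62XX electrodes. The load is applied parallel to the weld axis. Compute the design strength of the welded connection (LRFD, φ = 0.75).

φR_n ≈ 521 kN

E62XX → F_EXX = 620 MPa.
Effective throat t_e = 0.707 × 8 = 5.656 mm.
Total length L = 330 mm; A_we = 5.656 × 330 = 1866 mm².
F_nw = 0.6 F_EXX = 0.6 × 620 = 372 MPa.
φR_n = 0.75 × 372 × 1866 × 10⁻³ = 520.7 kN.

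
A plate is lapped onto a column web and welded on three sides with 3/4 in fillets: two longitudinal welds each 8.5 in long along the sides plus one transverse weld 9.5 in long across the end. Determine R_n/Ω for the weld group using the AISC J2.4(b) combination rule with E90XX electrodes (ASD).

R_n/Ω ≈ 411 kip

E90XX → F_EXX = 90 ksi.
t_e = 0.707 × 0.75 = 0.5302 in.
R_nwl = 0.6 × 90 × 0.5302 × 17 = 486.8 kip (longitudinal, 2 welds).
R_nwt = 0.6 × 90 × 0.5302 × 9.5 = 272 kip (transverse, base value).
(i) R_nwl + R_nwt = 758.8 kip; (ii) 0.85 R_nwl + 1.5 R_nwt = 821.8 kip.
R_n = max = 821.8 kip [governs: (ii)]; R_n/Ω = 410.9 kip.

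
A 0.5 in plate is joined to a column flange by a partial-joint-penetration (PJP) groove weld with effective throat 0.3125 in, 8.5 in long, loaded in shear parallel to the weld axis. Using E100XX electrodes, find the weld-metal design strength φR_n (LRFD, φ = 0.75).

φR_n ≈ 120 kip

E100XX → F_EXX = 100 ksi.
Effective throat (given) t_e = 0.3125 in.
A_we = 0.3125 × 8.5 = 2.656 in².
F_nw = 0.6 F_EXX = 60 ksi.
φR_n = 0.75 × 60 × 2.656 = 119.5 kip.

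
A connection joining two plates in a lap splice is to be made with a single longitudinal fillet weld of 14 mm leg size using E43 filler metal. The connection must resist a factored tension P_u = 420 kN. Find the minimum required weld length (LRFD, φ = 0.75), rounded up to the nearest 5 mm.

L = 220 mm

E43XX → F_EXX = 430 MPa.
Throat t_e = 0.707 × 14 = 9.898 mm.
φr_n = 0.75 × 0.6 × 430 × 9.898 × 10⁻³ = 1.915 kN/mm.
L_req = P_u / φr_n = 420 / 1.915 = 219.3 mm total.
Round up → use L = 220 mm.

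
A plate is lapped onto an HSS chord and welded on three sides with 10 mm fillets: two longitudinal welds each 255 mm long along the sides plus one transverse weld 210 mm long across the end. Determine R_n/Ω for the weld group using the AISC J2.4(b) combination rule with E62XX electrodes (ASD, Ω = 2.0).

R_n/Ω ≈ 984 kN

E62XX → F_EXX = 620 MPa.
t_e = 0.707 × 10 = 7.07 mm.
R_nwl = 0.6 × 620 × 7.07 × 510 × 10⁻³ = 1341 kN (longitudinal, 2 welds).
R_nwt = 0.6 × 620 × 7.07 × 210 × 10⁻³ = 552.3 kN (transverse, base value).
(i) R_nwl + R_nwt = 1894 kN; (ii) 0.85 R_nwl + 1.5 R_nwt = 1969 kN.
R_n = max = 1969 kN [governs: (ii)]; R_n/Ω = 984.3 kN.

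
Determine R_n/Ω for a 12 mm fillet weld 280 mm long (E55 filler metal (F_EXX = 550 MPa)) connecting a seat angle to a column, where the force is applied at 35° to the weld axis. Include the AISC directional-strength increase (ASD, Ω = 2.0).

t_e = 0.707 × 12 = 8.484 mm; A_we = 8.484 × 280 = 2376 mm².
Directional factor: 1.0 + 0.5 sin^1.5(35°) = 1.217.
F_nw = 0.6 × 550 × 1.217 = 401.7 MPa.
R_n/Ω = (401.7 × 2376) / 2.0 × 10⁻³ = 477.1 kN.

R_n/Ω ≈ 477 kN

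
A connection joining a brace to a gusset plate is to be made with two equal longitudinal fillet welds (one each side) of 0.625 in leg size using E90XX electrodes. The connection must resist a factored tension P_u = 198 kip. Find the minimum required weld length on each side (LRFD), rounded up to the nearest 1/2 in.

E90XX → F_EXX = 90 ksi.
Throat t_e = 0.707 × 0.625 = 0.4419 in.
φr_n = 0.75 × 0.6 × 90 × 0.4419 = 17.9 kip/in.
L_req = P_u / φr_n = 198 / 17.9 = 11.06 in total.
Per side: 11.06 / 2 = 5.532 in.
Round up → use L = 6 in on each side.

L = 6 in on each side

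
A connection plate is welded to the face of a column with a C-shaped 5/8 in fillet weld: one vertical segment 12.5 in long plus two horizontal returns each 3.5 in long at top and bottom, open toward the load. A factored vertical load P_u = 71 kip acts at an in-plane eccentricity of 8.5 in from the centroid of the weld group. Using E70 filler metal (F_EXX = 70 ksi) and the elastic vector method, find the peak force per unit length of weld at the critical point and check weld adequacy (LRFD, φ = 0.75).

Total weld length L_w = 19.5 in. Treat welds as unit-width lines.
Centroid: x̄ = 2×3.5×1.75 / 19.5 = 0.6282 in from the vertical weld.
Polar moment about centroid: J = I_x + I_y = [12.5³/12 + 2×3.5×6.25²] + [12.5×0.6282² + 2(3.5³/12 + 3.5×1.122²)] = 457.1 in³.
Direct shear f_v = P/L_w = 71 / 19.5 = 3.641 kip/in (vertical).
Torsion M = P·e = 71 × 8.5 = 603.5 kip·in.
Critical point at (x, y) = (2.872, 6.25) from centroid. f_tx = M·y/J = 8.252 kip/in; f_ty = M·x/J = 3.792 kip/in.
Resultant f_max = √[f_tx² + (f_v + f_ty)²] = √[8.252² + (3.641 + 3.792)²] = 11.11 kip/in.
Capacity per unit length: φr_n = 0.75 × 0.6 × 70 × (0.707 × 0.625) = 13.92 kip/in.
11.11 ≤ 13.92 → adequate.

f_max ≈ 11.1 kip/in; adequate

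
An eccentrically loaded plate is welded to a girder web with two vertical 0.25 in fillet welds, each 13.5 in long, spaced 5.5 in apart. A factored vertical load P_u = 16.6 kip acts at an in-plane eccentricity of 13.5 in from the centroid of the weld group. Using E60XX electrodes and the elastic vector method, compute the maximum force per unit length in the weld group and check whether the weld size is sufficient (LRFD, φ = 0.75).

E60XX → F_EXX = 60 ksi.
Total weld length L_w = 27 in. Treat welds as unit-width lines.
Polar moment about centroid: J = 2[d³/12 + d(b/2)²] = 2[13.5³/12 + 13.5×2.75²] = 614.2 in³.
Direct shear f_v = P/L_w = 16.6 / 27 = 0.6148 kip/in (vertical).
Torsion M = P·e = 16.6 × 13.5 = 224.1 kip·in.
Critical point at (x, y) = (2.75, 6.75) from centroid. f_tx = M·y/J = 2.463 kip/in; f_ty = M·x/J = 1.003 kip/in.
Resultant f_max = √[f_tx² + (f_v + f_ty)²] = √[2.463² + (0.6148 + 1.003)²] = 2.947 kip/in.
Capacity per unit length: φr_n = 0.75 × 0.6 × 60 × (0.707 × 0.25) = 4.772 kip/in.
2.947 ≤ 4.772 → adequate.

f_max ≈ 2.95 kip/in; adequate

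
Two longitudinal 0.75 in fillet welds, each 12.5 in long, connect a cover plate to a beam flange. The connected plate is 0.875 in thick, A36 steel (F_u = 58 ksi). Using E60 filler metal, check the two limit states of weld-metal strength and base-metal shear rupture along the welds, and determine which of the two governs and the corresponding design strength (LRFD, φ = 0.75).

E60XX → F_EXX = 60 ksi.
t_e = 0.707 × 0.75 = 0.5302 in; L = 25 in.
Weld metal: φR_n = 0.75 × 0.6 × 60 × 0.5302 × 25 = 357.9 kips.
Base metal (shear rupture): φR_n = 0.75 × 0.6 × 58 × 0.875 × 25 = 570.9 kips.
Governing: weld metal.

φR_n ≈ 358 kips (weld metal governs)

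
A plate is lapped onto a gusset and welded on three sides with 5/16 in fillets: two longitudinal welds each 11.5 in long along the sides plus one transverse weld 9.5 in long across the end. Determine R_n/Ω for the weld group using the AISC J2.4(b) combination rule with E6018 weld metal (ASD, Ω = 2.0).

R_n/Ω ≈ 134 kips

E60XX → F_EXX = 60 ksi.
t_e = 0.707 × 0.3125 = 0.2209 in.
R_nwl = 0.6 × 60 × 0.2209 × 23 = 182.9 kips (longitudinal, 2 welds).
R_nwt = 0.6 × 60 × 0.2209 × 9.5 = 75.56 kips (transverse, base value).
(i) R_nwl + R_nwt = 258.5 kips; (ii) 0.85 R_nwl + 1.5 R_nwt = 268.8 kips.
R_n = max = 268.8 kips [governs: (ii)]; R_n/Ω = 134.4 kips.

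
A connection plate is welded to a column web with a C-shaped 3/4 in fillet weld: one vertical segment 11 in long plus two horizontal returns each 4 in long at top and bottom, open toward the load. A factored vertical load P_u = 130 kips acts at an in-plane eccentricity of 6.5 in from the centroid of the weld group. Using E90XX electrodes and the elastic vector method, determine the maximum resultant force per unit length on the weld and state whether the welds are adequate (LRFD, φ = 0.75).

f_max ≈ 18.4 kip/in; adequate

E90XX → F_EXX = 90 ksi.
Total weld length L_w = 19 in. Treat welds as unit-width lines.
Centroid: x̄ = 2×4×2 / 19 = 0.8421 in from the vertical weld.
Polar moment about centroid: J = I_x + I_y = [11³/12 + 2×4×5.5²] + [11×0.8421² + 2(4³/12 + 4×1.158²)] = 382.1 in³.
Direct shear f_v = P/L_w = 130 / 19 = 6.842 kip/in (vertical).
Torsion M = P·e = 130 × 6.5 = 845 kip·in.
Critical point at (x, y) = (3.158, 5.5) from centroid. f_tx = M·y/J = 12.16 kip/in; f_ty = M·x/J = 6.983 kip/in.
Resultant f_max = √[f_tx² + (f_v + f_ty)²] = √[12.16² + (6.842 + 6.983)²] = 18.41 kip/in.
Capacity per unit length: φr_n = 0.75 × 0.6 × 90 × (0.707 × 0.75) = 21.48 kip/in.
18.41 ≤ 21.48 → adequate.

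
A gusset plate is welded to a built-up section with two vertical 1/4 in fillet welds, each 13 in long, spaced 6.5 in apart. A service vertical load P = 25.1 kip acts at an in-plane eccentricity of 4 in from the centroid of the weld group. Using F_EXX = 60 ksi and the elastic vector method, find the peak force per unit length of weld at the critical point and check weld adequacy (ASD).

f_max ≈ 1.79 kip/in; adequate

Total weld length L_w = 26 in. Treat welds as unit-width lines.
Polar moment about centroid: J = 2[d³/12 + d(b/2)²] = 2[13³/12 + 13×3.25²] = 640.8 in³.
Direct shear f_v = P/L_w = 25.1 / 26 = 0.9654 kip/in (vertical).
Torsion M = P·e = 25.1 × 4 = 100.4 kip·in.
Critical point at (x, y) = (3.25, 6.5) from centroid. f_tx = M·y/J = 1.018 kip/in; f_ty = M·x/J = 0.5092 kip/in.
Resultant f_max = √[f_tx² + (f_v + f_ty)²] = √[1.018² + (0.9654 + 0.5092)²] = 1.792 kip/in.
Capacity per unit length: r_n/Ω = (1/2.0) × 0.6 × 60 × (0.707 × 0.25) = 3.181 kip/in.
1.792 ≤ 3.181 → adequate.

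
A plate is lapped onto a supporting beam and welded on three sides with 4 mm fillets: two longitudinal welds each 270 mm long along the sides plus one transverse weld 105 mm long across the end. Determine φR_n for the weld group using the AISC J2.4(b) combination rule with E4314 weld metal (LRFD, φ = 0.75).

E43XX → F_EXX = 430 MPa.
t_e = 0.707 × 4 = 2.828 mm.
R_nwl = 0.6 × 430 × 2.828 × 540 × 10⁻³ = 394 kN (longitudinal, 2 welds).
R_nwt = 0.6 × 430 × 2.828 × 105 × 10⁻³ = 76.61 kN (transverse, base value).
(i) R_nwl + R_nwt = 470.6 kN; (ii) 0.85 R_nwl + 1.5 R_nwt = 449.8 kN.
R_n = max = 470.6 kN [governs: (i)]; φR_n = 353 kN.

φR_n ≈ 353 kN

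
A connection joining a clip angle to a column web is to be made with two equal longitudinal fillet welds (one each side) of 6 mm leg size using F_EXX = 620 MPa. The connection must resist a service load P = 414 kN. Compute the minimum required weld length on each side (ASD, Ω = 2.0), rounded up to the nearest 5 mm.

Throat t_e = 0.707 × 6 = 4.242 mm.
r_n/Ω = (0.6 × 620 × 4.242) / 2.0 = 789 N/mm = 0.789 kN/mm.
L_req = P / (r_n/Ω) = 414 / 0.789 = 524.7 mm total.
Per side: 524.7 / 2 = 262.4 mm.
Round up → use L = 265 mm on each side.

L = 265 mm on each side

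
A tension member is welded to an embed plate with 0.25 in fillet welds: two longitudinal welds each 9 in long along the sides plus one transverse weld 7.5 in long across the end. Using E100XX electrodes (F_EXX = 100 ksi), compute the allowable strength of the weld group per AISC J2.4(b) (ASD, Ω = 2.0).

R_n/Ω ≈ 141 kip

t_e = 0.707 × 0.25 = 0.1767 in.
R_nwl = 0.6 × 100 × 0.1767 × 18 = 190.9 kip (longitudinal, 2 welds).
R_nwt = 0.6 × 100 × 0.1767 × 7.5 = 79.54 kip (transverse, base value).
(i) R_nwl + R_nwt = 270.4 kip; (ii) 0.85 R_nwl + 1.5 R_nwt = 281.6 kip.
R_n = max = 281.6 kip [governs: (ii)]; R_n/Ω = 140.8 kip.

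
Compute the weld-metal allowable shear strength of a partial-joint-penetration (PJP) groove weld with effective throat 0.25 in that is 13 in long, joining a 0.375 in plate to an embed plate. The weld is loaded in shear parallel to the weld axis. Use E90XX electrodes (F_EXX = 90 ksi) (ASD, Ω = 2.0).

R_n/Ω ≈ 87.8 kips

Effective throat (given) t_e = 0.25 in.
A_we = 0.25 × 13 = 3.25 in².
F_nw = 0.6 F_EXX = 54 ksi.
R_n/Ω = (54 × 3.25) / 2.0 = 87.75 kips.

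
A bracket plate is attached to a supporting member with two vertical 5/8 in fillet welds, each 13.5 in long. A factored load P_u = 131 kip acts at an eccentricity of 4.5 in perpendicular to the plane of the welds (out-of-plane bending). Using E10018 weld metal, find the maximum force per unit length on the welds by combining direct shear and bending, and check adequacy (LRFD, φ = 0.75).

E100XX → F_EXX = 100 ksi.
L_w = 2 × 13.5 = 27 in; section modulus (unit throat) S = 2 × L²/6 = 60.75 in².
Direct shear f_v = P/L_w = 131/27 = 4.852 kip/in.
Moment M = P × e = 131 × 4.5 = 589.5 kip·in; bending f_b = M/S = 9.704 kip/in.
f_max = √(f_v² + f_b²) = √(4.852² + 9.704²) = 10.85 kip/in.
φr_n = 0.75 × 0.6 × 100 × (0.707 × 0.625) = 19.88 kip/in → adequate.

f_max ≈ 10.8 kip/in; adequate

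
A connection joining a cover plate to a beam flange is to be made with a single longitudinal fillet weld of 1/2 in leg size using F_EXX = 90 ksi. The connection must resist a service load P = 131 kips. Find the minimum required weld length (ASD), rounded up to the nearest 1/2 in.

L = 14 in

Throat t_e = 0.707 × 0.5 = 0.3535 in.
r_n/Ω = (0.6 × 90 × 0.3535) / 2.0 = 9.544 kip/in.
L_req = P / (r_n/Ω) = 131 / 9.544 = 13.73 in total.
Round up → use L = 14 in.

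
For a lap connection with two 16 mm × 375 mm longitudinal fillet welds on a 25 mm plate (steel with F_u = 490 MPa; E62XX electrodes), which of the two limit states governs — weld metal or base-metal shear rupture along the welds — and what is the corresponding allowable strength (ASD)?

R_n/Ω ≈ 1580 kN (weld metal governs)

E62XX → F_EXX = 620 MPa.
t_e = 0.707 × 16 = 11.31 mm; L = 750 mm.
Weld metal: R_n/Ω = (1/2.0) × 0.6 × 620 × 11.31 × 750 × 10⁻³ = 1578 kN.
Base metal (shear rupture): R_n/Ω = (1/2.0) × 0.6 × 490 × 25 × 750 × 10⁻³ = 2756 kN.
Governing: weld metal.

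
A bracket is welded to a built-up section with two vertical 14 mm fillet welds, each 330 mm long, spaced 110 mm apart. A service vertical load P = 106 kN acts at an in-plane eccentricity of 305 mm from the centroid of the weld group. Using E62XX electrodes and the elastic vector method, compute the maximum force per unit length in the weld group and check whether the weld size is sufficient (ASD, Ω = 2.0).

E62XX → F_EXX = 620 MPa.
Total weld length L_w = 660 mm. Treat welds as unit-width lines.
Polar moment about centroid: J = 2[d³/12 + d(b/2)²] = 2[330³/12 + 330×55²] = 7986000 mm³.
Direct shear f_v = P/L_w = 106×10³ / 660 = 160.6 N/mm (vertical).
Torsion M = P·e = 106×10³ × 305 = 32330000 N·mm.
Critical point at (x, y) = (55, 165) from centroid. f_tx = M·y/J = 668 N/mm; f_ty = M·x/J = 222.7 N/mm.
Resultant f_max = √[f_tx² + (f_v + f_ty)²] = √[668² + (160.6 + 222.7)²] = 770.1 N/mm.
Capacity per unit length: r_n/Ω = (1/2.0) × 0.6 × 620 × (0.707 × 14) = 1841 N/mm.
770.1 ≤ 1841 → adequate.

f_max ≈ 770 N/mm; adequate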